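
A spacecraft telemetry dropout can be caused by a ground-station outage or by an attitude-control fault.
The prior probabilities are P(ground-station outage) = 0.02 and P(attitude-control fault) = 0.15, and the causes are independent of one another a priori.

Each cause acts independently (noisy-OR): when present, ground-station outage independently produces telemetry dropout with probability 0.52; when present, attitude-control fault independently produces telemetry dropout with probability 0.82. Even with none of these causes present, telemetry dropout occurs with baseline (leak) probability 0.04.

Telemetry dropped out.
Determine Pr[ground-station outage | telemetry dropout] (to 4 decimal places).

Pr[ground-station outage | telemetry dropout] ≈ 0.0714

Under noisy-OR, P(telemetry dropout | causes) = 1 − (1−0.04)·∏(1−qᵢ) over the active causes.
P(telemetry dropout) = 0.04*0.98*0.85 + 0.8272*0.98*0.15 + 0.5392*0.02*0.85 + 0.917056*0.02*0.15 = 0.033320 + 0.121598 + 0.009166 + 0.002751 = 0.166835
Of this, 0.011917 comes from 0.009166 + 0.002751 (the ground-station outage=true cases).
So P(ground-station outage | telemetry dropout) = 0.011917/0.166835 ≈ 0.0714.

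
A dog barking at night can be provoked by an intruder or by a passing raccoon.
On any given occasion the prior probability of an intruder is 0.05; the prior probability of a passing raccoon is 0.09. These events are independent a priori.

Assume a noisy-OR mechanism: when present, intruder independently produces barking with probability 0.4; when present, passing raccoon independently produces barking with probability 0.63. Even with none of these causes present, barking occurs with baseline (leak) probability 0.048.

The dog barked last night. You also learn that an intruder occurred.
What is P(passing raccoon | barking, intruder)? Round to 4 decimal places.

Under noisy-OR, P(barking | causes) = 1 − (1−0.048)·∏(1−qᵢ) over the active causes.
Numerator (weight on configurations with passing raccoon): 0.788656*0.09 = 0.070979
Denominator P(barking | intruder): 0.4288*0.91 + 0.788656*0.09 = 0.461187
Posterior = 0.070979 / 0.461187 ≈ 0.1539

P(passing raccoon | barking, intruder) ≈ 0.1539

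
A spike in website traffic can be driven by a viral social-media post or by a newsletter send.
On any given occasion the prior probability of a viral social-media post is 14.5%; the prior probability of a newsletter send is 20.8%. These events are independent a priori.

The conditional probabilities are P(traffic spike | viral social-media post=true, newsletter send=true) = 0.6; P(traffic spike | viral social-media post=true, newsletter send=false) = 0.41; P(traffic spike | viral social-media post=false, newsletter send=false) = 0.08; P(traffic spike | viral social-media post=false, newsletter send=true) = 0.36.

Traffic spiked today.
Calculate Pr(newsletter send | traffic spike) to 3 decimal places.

P(traffic spike) = 0.08×0.855×0.792 + 0.36×0.855×0.208 + 0.41×0.145×0.792 + 0.6×0.145×0.208 = 0.054173 + 0.064022 + 0.047084 + 0.018096 = 0.183375
Of this, 0.082118 comes from 0.064022 + 0.018096 (the newsletter send=true cases).
P(newsletter send | traffic spike) = 0.082118 / 0.183375 ≈ 0.448

Pr(newsletter send | traffic spike) ≈ 0.448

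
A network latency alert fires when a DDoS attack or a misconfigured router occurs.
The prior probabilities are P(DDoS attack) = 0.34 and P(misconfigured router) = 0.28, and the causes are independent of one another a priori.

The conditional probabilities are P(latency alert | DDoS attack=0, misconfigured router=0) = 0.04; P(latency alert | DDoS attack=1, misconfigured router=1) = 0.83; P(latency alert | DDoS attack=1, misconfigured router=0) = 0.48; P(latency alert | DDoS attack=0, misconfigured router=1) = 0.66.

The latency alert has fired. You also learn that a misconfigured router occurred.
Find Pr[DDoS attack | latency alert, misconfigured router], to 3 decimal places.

Pr[DDoS attack | latency alert, misconfigured router] ≈ 0.393

By total probability over both values of DDoS attack:
  P(latency alert | misconfigured router) = 0.66*0.66 + 0.83*0.34
        = 0.435600 + 0.282200 = 0.717800
Configurations with DDoS attack contribute 0.282200, so
  P(DDoS attack | latency alert, misconfigured router) = 0.282200 / 0.717800 ≈ 0.393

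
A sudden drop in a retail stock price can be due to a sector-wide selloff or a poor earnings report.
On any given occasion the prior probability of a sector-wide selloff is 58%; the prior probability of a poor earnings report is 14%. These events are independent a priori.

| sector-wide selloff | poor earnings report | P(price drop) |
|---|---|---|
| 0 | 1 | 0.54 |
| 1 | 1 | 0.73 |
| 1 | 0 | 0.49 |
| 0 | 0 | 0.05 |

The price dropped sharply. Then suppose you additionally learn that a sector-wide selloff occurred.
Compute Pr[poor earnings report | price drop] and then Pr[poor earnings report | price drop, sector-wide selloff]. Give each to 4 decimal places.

Pr[poor earnings report | price drop] ≈ 0.2575; Pr[poor earnings report | price drop, sector-wide selloff] ≈ 0.1952

By total probability over the 4 (sector-wide selloff, poor earnings report) configurations:
  P(price drop) = 0.05×0.42×0.86 + 0.54×0.42×0.14 + 0.49×0.58×0.86 + 0.73×0.58×0.14
        = 0.018060 + 0.031752 + 0.244412 + 0.059276 = 0.353500
The terms with poor earnings report present sum to 0.091028, so
  P(poor earnings report | price drop) = 0.091028 / 0.353500 ≈ 0.2575

With the extra evidence:
Sum P(price drop|·) weighted by the priors over both values of poor earnings report:
  P(price drop | sector-wide selloff) = 0.49*0.86 + 0.73*0.14
        = 0.421400 + 0.102200 = 0.523600
Keeping only the poor earnings report-present terms gives 0.102200, so
  P(poor earnings report | price drop, sector-wide selloff) = 0.102200 / 0.523600 ≈ 0.1952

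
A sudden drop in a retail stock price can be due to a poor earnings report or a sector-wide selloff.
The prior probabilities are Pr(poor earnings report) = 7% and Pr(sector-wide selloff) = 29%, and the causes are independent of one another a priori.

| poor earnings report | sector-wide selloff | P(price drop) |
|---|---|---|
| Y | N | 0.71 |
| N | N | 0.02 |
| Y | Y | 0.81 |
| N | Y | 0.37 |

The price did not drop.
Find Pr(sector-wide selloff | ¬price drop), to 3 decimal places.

Enumerate the 4 (poor earnings report, sector-wide selloff) configurations and weight by the priors:
  P(¬price drop) = 0.98*0.93*0.71 + 0.63*0.93*0.29 + 0.29*0.07*0.71 + 0.19*0.07*0.29
        = 0.647094 + 0.169911 + 0.014413 + 0.003857 = 0.835275
The terms with sector-wide selloff present sum to 0.173768, so
  P(sector-wide selloff | ¬price drop) = 0.173768 / 0.835275 ≈ 0.208

Pr(sector-wide selloff | ¬price drop) ≈ 0.208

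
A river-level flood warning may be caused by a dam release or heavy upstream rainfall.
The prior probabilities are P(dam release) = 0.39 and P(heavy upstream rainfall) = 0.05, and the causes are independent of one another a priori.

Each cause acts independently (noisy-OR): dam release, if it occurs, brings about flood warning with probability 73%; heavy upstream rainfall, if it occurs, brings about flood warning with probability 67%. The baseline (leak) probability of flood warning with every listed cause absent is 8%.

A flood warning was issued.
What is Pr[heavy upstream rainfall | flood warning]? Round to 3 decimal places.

Pr[heavy upstream rainfall | flood warning] ≈ 0.108

Under noisy-OR, P(flood warning | causes) = 1 − (1−0.08)·∏(1−qᵢ) over the active causes.
Numerator (weight on configurations with heavy upstream rainfall): 0.021240 + 0.017902 = 0.039142
Denominator P(flood warning): 0.08*0.61*0.95 + 0.6964*0.61*0.05 + 0.7516*0.39*0.95 + 0.918028*0.39*0.05 = 0.363970
Posterior = 0.039142 / 0.363970 ≈ 0.108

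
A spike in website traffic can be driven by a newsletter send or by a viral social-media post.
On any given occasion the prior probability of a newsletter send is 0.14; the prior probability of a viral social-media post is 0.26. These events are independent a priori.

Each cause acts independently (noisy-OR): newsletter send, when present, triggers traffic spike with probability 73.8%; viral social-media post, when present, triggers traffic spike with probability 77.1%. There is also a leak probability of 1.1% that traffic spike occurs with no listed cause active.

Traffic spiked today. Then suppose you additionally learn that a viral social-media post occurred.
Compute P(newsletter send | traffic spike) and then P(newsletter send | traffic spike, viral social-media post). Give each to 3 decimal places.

Under noisy-OR, P(traffic spike | causes) = 1 − (1−0.011)·∏(1−qᵢ) over the active causes.
By total probability over the 4 (newsletter send, viral social-media post) configurations:
  P(traffic spike) = 0.011·0.86·0.74 + 0.773519·0.86·0.26 + 0.740882·0.14·0.74 + 0.940662·0.14·0.26
        = 0.007000 + 0.172959 + 0.076755 + 0.034240 = 0.290954
The terms with newsletter send present sum to 0.110995, so
  P(newsletter send | traffic spike) = 0.110995 / 0.290954 ≈ 0.381

Now also conditioning on viral social-media post=true:
By total probability over both values of newsletter send:
  P(traffic spike | viral social-media post) = 0.773519×0.86 + 0.940662×0.14
        = 0.665226 + 0.131693 = 0.796919
Configurations with newsletter send contribute 0.131693, so
  P(newsletter send | traffic spike, viral social-media post) = 0.131693 / 0.796919 ≈ 0.165
The drop from 0.381 to 0.165 is the explaining-away (discounting) effect.

P(newsletter send | traffic spike) ≈ 0.381; P(newsletter send | traffic spike, viral social-media post) ≈ 0.165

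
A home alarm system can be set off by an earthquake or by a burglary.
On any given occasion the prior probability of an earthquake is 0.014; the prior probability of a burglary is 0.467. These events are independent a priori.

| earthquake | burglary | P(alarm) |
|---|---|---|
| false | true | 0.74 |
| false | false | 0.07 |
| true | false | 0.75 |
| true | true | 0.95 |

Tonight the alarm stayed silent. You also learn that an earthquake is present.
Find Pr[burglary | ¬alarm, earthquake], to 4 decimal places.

Pr[burglary | ¬alarm, earthquake] ≈ 0.1491

Enumerate both values of burglary and weight by the priors:
  P(¬alarm | earthquake) = 0.25*0.533 + 0.05*0.467
        = 0.133250 + 0.023350 = 0.156600
Configurations with burglary contribute 0.023350, so
  P(burglary | ¬alarm, earthquake) = 0.023350 / 0.156600 ≈ 0.1491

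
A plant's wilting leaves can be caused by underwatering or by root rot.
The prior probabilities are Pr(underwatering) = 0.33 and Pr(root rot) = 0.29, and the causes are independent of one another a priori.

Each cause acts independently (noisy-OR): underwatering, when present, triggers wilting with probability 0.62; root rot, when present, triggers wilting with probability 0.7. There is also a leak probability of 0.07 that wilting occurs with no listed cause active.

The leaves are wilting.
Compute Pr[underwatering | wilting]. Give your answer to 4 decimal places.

Under noisy-OR, P(wilting | causes) = 1 − (1−0.07)·∏(1−qᵢ) over the active causes.
Sum P(wilting|·) weighted by the priors over the 4 (underwatering, root rot) configurations:
  P(wilting) = 0.07*0.67*0.71 + 0.721*0.67*0.29 + 0.6466*0.33*0.71 + 0.89398*0.33*0.29
        = 0.033299 + 0.140090 + 0.151498 + 0.085554 = 0.410441
Keeping only the underwatering-present terms gives 0.237052, so
  P(underwatering | wilting) = 0.237052 / 0.410441 ≈ 0.5776

Pr[underwatering | wilting] ≈ 0.5776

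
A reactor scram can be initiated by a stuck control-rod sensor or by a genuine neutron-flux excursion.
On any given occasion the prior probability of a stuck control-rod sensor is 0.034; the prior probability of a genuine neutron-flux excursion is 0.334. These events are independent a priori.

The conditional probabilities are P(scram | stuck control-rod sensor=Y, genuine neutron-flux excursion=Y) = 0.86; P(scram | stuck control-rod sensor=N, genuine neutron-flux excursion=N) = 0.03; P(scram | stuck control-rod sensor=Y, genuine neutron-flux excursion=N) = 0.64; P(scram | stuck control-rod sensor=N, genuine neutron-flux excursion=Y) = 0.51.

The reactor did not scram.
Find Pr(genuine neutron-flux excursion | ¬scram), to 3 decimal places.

P(¬scram) = 0.97*0.966*0.666 + 0.49*0.966*0.334 + 0.36*0.034*0.666 + 0.14*0.034*0.334 = 0.624055 + 0.158096 + 0.008152 + 0.001590 = 0.791893
The genuine neutron-flux excursion-present share is 0.158096 + 0.001590 = 0.159686.
Hence the posterior is 0.159686/0.791893 ≈ 0.202.

Pr(genuine neutron-flux excursion | ¬scram) ≈ 0.202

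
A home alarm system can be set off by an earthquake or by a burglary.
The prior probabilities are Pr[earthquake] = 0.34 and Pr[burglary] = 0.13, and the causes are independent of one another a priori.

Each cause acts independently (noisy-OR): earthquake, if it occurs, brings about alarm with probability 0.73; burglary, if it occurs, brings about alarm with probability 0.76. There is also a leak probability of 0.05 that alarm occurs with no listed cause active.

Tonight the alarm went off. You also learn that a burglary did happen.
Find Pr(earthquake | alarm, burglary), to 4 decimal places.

Under noisy-OR, P(alarm | causes) = 1 − (1−0.05)·∏(1−qᵢ) over the active causes.
Numerator (weight on configurations with earthquake): 0.93844·0.34 = 0.319070
Denominator P(alarm | burglary): 0.772·0.66 + 0.93844·0.34 = 0.828590
P(earthquake | alarm, burglary) = 0.319070/0.828590 ≈ 0.3851

Pr(earthquake | alarm, burglary) ≈ 0.3851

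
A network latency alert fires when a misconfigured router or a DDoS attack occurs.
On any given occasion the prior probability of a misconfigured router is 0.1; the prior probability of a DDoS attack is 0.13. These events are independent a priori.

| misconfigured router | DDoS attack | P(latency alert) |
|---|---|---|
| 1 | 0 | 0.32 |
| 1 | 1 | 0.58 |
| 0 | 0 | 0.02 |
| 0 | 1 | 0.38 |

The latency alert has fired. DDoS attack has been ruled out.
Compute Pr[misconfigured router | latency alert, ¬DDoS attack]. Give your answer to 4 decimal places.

P(latency alert | ¬DDoS attack) = 0.02·0.9 + 0.32·0.1 = 0.018000 + 0.032000 = 0.050000
Of this, 0.032000 comes from 0.32·0.1 (the misconfigured router=true cases).
Hence the posterior is 0.032000/0.050000 ≈ 0.6400.

Pr[misconfigured router | latency alert, ¬DDoS attack] ≈ 0.6400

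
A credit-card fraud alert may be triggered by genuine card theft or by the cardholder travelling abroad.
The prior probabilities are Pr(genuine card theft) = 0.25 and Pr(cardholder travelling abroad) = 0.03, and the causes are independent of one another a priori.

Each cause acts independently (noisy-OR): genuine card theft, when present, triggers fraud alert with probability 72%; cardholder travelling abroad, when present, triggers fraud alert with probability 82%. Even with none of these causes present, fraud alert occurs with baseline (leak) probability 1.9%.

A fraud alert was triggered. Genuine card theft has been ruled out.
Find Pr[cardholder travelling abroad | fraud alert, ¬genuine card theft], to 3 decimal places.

Pr[cardholder travelling abroad | fraud alert, ¬genuine card theft] ≈ 0.573

Under noisy-OR, P(fraud alert | causes) = 1 − (1−0.019)·∏(1−qᵢ) over the active causes.
For the numerator, keep only cardholder travelling abroad=true terms: 0.82342·0.03 = 0.024703
The normalizing constant is 0.019·0.97 + 0.82342·0.03 = 0.043133
P(cardholder travelling abroad | fraud alert, ¬genuine card theft) = 0.024703/0.043133 ≈ 0.573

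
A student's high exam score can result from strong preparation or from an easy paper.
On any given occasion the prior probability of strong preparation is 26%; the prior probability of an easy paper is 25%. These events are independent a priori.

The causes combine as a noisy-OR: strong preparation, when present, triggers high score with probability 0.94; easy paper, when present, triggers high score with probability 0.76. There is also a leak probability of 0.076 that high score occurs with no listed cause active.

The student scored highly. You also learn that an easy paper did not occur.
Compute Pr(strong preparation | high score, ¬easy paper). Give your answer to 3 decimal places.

Under noisy-OR, P(high score | causes) = 1 − (1−0.076)·∏(1−qᵢ) over the active causes.
P(high score | ¬easy paper) = 0.076·0.74 + 0.94456·0.26 = 0.056240 + 0.245586 = 0.301826
The strong preparation-present share is 0.94456·0.26 = 0.245586.
P(strong preparation | high score, ¬easy paper) = 0.245586 / 0.301826 ≈ 0.814

Pr(strong preparation | high score, ¬easy paper) ≈ 0.814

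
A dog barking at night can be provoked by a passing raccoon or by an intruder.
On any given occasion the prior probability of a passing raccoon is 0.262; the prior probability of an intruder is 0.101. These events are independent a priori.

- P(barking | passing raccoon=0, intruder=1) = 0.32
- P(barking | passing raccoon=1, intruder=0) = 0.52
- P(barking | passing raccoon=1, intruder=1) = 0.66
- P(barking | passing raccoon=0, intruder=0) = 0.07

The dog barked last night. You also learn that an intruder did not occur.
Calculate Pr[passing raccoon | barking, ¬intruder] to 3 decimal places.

Pr[passing raccoon | barking, ¬intruder] ≈ 0.725

Enumerate both values of passing raccoon and weight by the priors:
  P(barking | ¬intruder) = 0.07*0.738 + 0.52*0.262
        = 0.051660 + 0.136240 = 0.187900
Keeping only the passing raccoon-present terms gives 0.136240, so
  P(passing raccoon | barking, ¬intruder) = 0.136240 / 0.187900 ≈ 0.725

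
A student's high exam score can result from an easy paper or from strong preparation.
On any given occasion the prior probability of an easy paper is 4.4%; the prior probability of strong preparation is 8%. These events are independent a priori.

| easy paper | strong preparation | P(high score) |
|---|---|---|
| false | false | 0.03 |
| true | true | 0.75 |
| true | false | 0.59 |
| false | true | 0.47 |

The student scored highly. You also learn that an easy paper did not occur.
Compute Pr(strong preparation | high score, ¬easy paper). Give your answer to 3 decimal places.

Sum P(high score|·) weighted by the priors over both values of strong preparation:
  P(high score | ¬easy paper) = 0.03*0.92 + 0.47*0.08
        = 0.027600 + 0.037600 = 0.065200
Keeping only the strong preparation-present terms gives 0.037600, so
  P(strong preparation | high score, ¬easy paper) = 0.037600 / 0.065200 ≈ 0.577

Pr(strong preparation | high score, ¬easy paper) ≈ 0.577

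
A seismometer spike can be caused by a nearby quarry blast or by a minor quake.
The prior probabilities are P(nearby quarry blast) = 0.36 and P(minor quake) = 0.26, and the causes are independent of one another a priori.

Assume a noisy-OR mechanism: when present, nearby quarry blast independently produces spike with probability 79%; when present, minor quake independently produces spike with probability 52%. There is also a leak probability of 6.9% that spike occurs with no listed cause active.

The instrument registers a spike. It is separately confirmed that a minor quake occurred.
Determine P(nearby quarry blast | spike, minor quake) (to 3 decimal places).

Under noisy-OR, P(spike | causes) = 1 − (1−0.069)·∏(1−qᵢ) over the active causes.
P(spike | minor quake) = 0.55312·0.64 + 0.906155·0.36 = 0.353997 + 0.326216 = 0.680213
The nearby quarry blast-present share is 0.906155·0.36 = 0.326216.
P(nearby quarry blast | spike, minor quake) = 0.326216 / 0.680213 ≈ 0.480

P(nearby quarry blast | spike, minor quake) ≈ 0.480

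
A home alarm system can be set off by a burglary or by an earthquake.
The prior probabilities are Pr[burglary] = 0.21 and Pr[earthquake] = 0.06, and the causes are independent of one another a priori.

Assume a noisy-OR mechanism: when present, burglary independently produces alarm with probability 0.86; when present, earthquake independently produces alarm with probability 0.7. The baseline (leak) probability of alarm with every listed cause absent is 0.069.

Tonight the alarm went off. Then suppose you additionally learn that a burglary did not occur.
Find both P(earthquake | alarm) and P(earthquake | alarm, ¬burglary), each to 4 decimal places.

P(earthquake | alarm) ≈ 0.1719; P(earthquake | alarm, ¬burglary) ≈ 0.4000

Under noisy-OR, P(alarm | causes) = 1 − (1−0.069)·∏(1−qᵢ) over the active causes.
P(alarm) = 0.069·0.79·0.94 + 0.7207·0.79·0.06 + 0.86966·0.21·0.94 + 0.960898·0.21·0.06 = 0.051239 + 0.034161 + 0.171671 + 0.012107 = 0.269178
The earthquake-present share is 0.034161 + 0.012107 = 0.046268.
So P(earthquake | alarm) = 0.046268/0.269178 ≈ 0.1719.

Now also conditioning on burglary≠true:
Sum P(alarm|·) weighted by the priors over both values of earthquake:
  P(alarm | ¬burglary) = 0.069*0.94 + 0.7207*0.06
        = 0.064860 + 0.043242 = 0.108102
Configurations with earthquake contribute 0.043242, so
  P(earthquake | alarm, ¬burglary) = 0.043242 / 0.108102 ≈ 0.4000
Ruling out burglary raises the posterior on earthquake — the flip side of explaining away.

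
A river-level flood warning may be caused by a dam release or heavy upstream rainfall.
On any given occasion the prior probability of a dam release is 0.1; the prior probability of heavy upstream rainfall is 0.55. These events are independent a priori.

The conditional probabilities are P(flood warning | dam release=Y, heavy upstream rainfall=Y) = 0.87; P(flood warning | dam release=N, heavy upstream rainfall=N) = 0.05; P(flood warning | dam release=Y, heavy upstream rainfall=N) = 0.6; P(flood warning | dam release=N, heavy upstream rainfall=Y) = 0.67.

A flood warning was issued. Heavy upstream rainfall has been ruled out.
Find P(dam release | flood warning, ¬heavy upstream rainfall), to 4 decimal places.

Enumerate both values of dam release and weight by the priors:
  P(flood warning | ¬heavy upstream rainfall) = 0.05×0.9 + 0.6×0.1
        = 0.045000 + 0.060000 = 0.105000
Configurations with dam release contribute 0.060000, so
  P(dam release | flood warning, ¬heavy upstream rainfall) = 0.060000 / 0.105000 ≈ 0.5714

P(dam release | flood warning, ¬heavy upstream rainfall) ≈ 0.5714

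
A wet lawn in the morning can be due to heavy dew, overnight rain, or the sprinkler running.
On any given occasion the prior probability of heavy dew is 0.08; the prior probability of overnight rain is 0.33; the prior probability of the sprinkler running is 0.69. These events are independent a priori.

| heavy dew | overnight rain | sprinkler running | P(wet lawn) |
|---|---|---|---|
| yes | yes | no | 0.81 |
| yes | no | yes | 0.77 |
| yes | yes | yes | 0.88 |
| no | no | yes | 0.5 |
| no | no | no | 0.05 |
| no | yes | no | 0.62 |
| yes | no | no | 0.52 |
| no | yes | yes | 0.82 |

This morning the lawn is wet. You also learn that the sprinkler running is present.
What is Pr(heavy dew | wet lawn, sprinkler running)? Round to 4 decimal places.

P(wet lawn | sprinkler running) = 0.5×0.92×0.67 + 0.82×0.92×0.33 + 0.77×0.08×0.67 + 0.88×0.08×0.33 = 0.308200 + 0.248952 + 0.041272 + 0.023232 = 0.621656
Of this, 0.064504 comes from 0.041272 + 0.023232 (the heavy dew=true cases).
P(heavy dew | wet lawn, sprinkler running) = 0.064504 / 0.621656 ≈ 0.1038

Pr(heavy dew | wet lawn, sprinkler running) ≈ 0.1038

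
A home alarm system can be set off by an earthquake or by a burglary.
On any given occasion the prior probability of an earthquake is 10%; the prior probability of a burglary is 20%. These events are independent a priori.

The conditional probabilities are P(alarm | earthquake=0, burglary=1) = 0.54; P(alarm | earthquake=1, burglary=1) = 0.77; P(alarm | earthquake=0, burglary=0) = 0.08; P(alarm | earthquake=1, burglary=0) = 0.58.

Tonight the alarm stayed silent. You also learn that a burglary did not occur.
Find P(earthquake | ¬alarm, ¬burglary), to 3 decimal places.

P(earthquake | ¬alarm, ¬burglary) ≈ 0.048

Sum P(¬alarm|·) weighted by the priors over both values of earthquake:
  P(¬alarm | ¬burglary) = 0.92·0.9 + 0.42·0.1
        = 0.828000 + 0.042000 = 0.870000
The terms with earthquake present sum to 0.042000, so
  P(earthquake | ¬alarm, ¬burglary) = 0.042000 / 0.870000 ≈ 0.048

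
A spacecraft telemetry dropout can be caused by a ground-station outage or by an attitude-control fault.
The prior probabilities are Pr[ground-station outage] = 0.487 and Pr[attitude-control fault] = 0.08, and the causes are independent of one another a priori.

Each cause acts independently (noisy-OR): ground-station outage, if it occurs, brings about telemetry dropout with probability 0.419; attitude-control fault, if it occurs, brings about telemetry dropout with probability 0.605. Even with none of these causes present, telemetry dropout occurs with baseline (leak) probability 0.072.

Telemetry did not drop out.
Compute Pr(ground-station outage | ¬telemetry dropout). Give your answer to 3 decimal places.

Under noisy-OR, P(telemetry dropout | causes) = 1 − (1−0.072)·∏(1−qᵢ) over the active causes.
P(¬telemetry dropout) = 0.928×0.513×0.92 + 0.36656×0.513×0.08 + 0.539168×0.487×0.92 + 0.212971×0.487×0.08 = 0.437979 + 0.015044 + 0.241569 + 0.008297 = 0.702889
The ground-station outage-present share is 0.241569 + 0.008297 = 0.249866.
Hence the posterior is 0.249866/0.702889 ≈ 0.355.

Pr(ground-station outage | ¬telemetry dropout) ≈ 0.355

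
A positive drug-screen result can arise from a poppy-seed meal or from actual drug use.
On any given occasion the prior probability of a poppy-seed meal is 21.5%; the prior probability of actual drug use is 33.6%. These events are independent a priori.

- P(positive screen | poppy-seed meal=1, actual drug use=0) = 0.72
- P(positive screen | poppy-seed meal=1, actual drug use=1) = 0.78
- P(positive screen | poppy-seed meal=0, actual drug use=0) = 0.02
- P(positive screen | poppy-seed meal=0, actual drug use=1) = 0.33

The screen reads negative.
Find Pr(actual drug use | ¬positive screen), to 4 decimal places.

Pr(actual drug use | ¬positive screen) ≈ 0.2591

Weight on actual drug use=true, given the evidence: 0.176719 + 0.015893 = 0.192612
The normalizing constant is 0.98×0.785×0.664 + 0.67×0.785×0.336 + 0.28×0.215×0.664 + 0.22×0.215×0.336 = 0.743400
P(actual drug use | ¬positive screen) = 0.192612/0.743400 ≈ 0.2591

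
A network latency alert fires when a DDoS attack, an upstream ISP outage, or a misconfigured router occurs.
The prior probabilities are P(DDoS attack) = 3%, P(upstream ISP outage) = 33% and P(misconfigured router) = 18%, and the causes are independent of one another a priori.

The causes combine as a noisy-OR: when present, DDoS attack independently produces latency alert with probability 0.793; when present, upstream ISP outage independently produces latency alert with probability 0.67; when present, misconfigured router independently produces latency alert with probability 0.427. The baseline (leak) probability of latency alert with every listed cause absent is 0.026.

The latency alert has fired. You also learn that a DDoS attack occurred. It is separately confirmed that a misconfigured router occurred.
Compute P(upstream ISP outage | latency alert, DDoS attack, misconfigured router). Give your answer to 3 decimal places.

Under noisy-OR, P(latency alert | causes) = 1 − (1−0.026)·∏(1−qᵢ) over the active causes.
P(latency alert | DDoS attack, misconfigured router) = 0.884473*0.67 + 0.961876*0.33 = 0.592597 + 0.317419 = 0.910016
Restricting to configurations with upstream ISP outage present: 0.961876*0.33 = 0.317419.
P(upstream ISP outage | latency alert, DDoS attack, misconfigured router) = 0.317419 / 0.910016 ≈ 0.349

P(upstream ISP outage | latency alert, DDoS attack, misconfigured router) ≈ 0.349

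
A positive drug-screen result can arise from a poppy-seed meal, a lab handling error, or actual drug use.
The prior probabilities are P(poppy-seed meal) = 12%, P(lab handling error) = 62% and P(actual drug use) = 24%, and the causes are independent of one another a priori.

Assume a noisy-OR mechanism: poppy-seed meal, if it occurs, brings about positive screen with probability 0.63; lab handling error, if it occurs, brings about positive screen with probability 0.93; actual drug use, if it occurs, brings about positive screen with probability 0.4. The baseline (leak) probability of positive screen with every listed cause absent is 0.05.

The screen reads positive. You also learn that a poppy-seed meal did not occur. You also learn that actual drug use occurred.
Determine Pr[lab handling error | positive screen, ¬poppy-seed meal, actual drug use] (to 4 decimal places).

Pr[lab handling error | positive screen, ¬poppy-seed meal, actual drug use] ≈ 0.7846

Under noisy-OR, P(positive screen | causes) = 1 − (1−0.05)·∏(1−qᵢ) over the active causes.
By total probability over both values of lab handling error:
  P(positive screen | ¬poppy-seed meal, actual drug use) = 0.43*0.38 + 0.9601*0.62
        = 0.163400 + 0.595262 = 0.758662
Configurations with lab handling error contribute 0.595262, so
  P(lab handling error | positive screen, ¬poppy-seed meal, actual drug use) = 0.595262 / 0.758662 ≈ 0.7846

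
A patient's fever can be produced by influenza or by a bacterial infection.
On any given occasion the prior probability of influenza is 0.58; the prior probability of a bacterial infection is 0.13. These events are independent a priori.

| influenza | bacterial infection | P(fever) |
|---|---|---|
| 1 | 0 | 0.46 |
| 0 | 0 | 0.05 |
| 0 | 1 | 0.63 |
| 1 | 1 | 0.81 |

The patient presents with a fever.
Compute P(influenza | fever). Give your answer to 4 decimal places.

P(fever) = 0.05×0.42×0.87 + 0.63×0.42×0.13 + 0.46×0.58×0.87 + 0.81×0.58×0.13 = 0.018270 + 0.034398 + 0.232116 + 0.061074 = 0.345858
The influenza-present share is 0.232116 + 0.061074 = 0.293190.
P(influenza | fever) = 0.293190 / 0.345858 ≈ 0.8477

P(influenza | fever) ≈ 0.8477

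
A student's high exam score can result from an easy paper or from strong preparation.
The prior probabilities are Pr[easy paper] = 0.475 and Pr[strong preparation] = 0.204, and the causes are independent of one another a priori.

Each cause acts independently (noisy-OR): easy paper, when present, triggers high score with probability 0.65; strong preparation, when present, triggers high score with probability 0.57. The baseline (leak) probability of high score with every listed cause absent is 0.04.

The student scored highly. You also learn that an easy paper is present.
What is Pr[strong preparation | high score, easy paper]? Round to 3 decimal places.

Pr[strong preparation | high score, easy paper] ≈ 0.248

Under noisy-OR, P(high score | causes) = 1 − (1−0.04)·∏(1−qᵢ) over the active causes.
Weight on strong preparation=true, given the evidence: 0.85552·0.204 = 0.174526
Normalizer over all consistent configurations: 0.664·0.796 + 0.85552·0.204 = 0.703070
P(strong preparation | high score, easy paper) = 0.174526/0.703070 ≈ 0.248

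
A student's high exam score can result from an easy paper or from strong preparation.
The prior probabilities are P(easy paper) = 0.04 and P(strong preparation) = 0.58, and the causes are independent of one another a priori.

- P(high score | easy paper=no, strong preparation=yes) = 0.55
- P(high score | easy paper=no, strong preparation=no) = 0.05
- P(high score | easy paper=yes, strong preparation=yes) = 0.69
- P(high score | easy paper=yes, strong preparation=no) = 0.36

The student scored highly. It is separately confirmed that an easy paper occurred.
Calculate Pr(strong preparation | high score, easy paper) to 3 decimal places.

Pr(strong preparation | high score, easy paper) ≈ 0.726

Enumerate both values of strong preparation and weight by the priors:
  P(high score | easy paper) = 0.36×0.42 + 0.69×0.58
        = 0.151200 + 0.400200 = 0.551400
The terms with strong preparation present sum to 0.400200, so
  P(strong preparation | high score, easy paper) = 0.400200 / 0.551400 ≈ 0.726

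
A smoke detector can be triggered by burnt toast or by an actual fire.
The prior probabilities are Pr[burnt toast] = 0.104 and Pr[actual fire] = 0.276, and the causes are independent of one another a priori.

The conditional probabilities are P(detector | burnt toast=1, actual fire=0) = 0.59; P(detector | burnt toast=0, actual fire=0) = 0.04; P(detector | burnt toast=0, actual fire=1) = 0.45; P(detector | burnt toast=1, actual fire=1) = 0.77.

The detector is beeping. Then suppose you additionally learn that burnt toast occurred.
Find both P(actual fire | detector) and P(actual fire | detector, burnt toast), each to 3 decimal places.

P(detector) = 0.04×0.896×0.724 + 0.45×0.896×0.276 + 0.59×0.104×0.724 + 0.77×0.104×0.276 = 0.025948 + 0.111283 + 0.044425 + 0.022102 = 0.203758
The actual fire-present share is 0.111283 + 0.022102 = 0.133385.
P(actual fire | detector) = 0.133385 / 0.203758 ≈ 0.655

Now condition on the additional information:
P(detector | burnt toast) = 0.59*0.724 + 0.77*0.276 = 0.427160 + 0.212520 = 0.639680
The actual fire-present share is 0.77*0.276 = 0.212520.
So P(actual fire | detector, burnt toast) = 0.212520/0.639680 ≈ 0.332.

P(actual fire | detector) ≈ 0.655; P(actual fire | detector, burnt toast) ≈ 0.332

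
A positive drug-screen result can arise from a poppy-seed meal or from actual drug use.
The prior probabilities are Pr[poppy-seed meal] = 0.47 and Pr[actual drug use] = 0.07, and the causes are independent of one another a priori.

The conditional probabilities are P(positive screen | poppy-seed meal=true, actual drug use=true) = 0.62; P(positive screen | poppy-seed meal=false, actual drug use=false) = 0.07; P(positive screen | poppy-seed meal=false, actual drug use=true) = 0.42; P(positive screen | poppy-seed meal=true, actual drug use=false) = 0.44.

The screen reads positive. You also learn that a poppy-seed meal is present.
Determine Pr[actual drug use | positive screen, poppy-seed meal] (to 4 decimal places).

Enumerate both values of actual drug use and weight by the priors:
  P(positive screen | poppy-seed meal) = 0.44×0.93 + 0.62×0.07
        = 0.409200 + 0.043400 = 0.452600
The terms with actual drug use present sum to 0.043400, so
  P(actual drug use | positive screen, poppy-seed meal) = 0.043400 / 0.452600 ≈ 0.0959

Pr[actual drug use | positive screen, poppy-seed meal] ≈ 0.0959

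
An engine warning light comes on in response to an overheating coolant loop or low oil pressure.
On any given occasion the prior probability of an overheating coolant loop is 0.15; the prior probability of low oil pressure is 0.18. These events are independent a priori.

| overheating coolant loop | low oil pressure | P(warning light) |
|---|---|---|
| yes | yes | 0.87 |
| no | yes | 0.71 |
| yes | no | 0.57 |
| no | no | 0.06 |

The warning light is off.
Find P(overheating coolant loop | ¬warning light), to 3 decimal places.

P(overheating coolant loop | ¬warning light) ≈ 0.075

For the numerator, keep only overheating coolant loop=true terms: 0.052890 + 0.003510 = 0.056400
The normalizing constant is 0.94·0.85·0.82 + 0.29·0.85·0.18 + 0.43·0.15·0.82 + 0.13·0.15·0.18 = 0.755950
P(overheating coolant loop | ¬warning light) = 0.056400/0.755950 ≈ 0.075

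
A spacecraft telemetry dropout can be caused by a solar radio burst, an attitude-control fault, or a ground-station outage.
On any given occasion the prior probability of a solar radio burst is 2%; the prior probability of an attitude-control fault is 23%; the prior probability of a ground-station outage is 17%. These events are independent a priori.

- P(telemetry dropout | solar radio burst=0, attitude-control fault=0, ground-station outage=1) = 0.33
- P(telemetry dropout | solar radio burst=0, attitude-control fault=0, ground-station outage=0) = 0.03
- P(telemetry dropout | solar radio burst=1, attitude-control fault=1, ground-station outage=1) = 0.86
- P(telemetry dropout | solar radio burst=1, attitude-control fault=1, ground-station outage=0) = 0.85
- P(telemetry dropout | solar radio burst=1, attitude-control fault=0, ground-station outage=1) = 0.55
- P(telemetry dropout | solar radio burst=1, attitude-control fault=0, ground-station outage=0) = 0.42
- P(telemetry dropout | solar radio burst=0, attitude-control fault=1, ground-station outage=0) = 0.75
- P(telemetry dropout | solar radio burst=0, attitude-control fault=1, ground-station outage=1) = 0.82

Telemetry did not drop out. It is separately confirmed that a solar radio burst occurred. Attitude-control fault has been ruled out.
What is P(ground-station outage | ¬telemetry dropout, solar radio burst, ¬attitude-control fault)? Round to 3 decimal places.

For the numerator, keep only ground-station outage=true terms: 0.45×0.17 = 0.076500
The normalizing constant is 0.58×0.83 + 0.45×0.17 = 0.557900
Posterior = 0.076500 / 0.557900 ≈ 0.137

P(ground-station outage | ¬telemetry dropout, solar radio burst, ¬attitude-control fault) ≈ 0.137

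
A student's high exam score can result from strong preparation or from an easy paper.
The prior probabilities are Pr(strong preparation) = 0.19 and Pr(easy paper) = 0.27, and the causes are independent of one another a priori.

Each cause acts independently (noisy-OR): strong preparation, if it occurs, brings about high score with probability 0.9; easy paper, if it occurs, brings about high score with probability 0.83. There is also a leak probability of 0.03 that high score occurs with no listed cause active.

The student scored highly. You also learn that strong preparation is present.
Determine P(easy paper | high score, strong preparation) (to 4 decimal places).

Under noisy-OR, P(high score | causes) = 1 − (1−0.03)·∏(1−qᵢ) over the active causes.
By total probability over both values of easy paper:
  P(high score | strong preparation) = 0.903×0.73 + 0.98351×0.27
        = 0.659190 + 0.265548 = 0.924738
Configurations with easy paper contribute 0.265548, so
  P(easy paper | high score, strong preparation) = 0.265548 / 0.924738 ≈ 0.2872

P(easy paper | high score, strong preparation) ≈ 0.2872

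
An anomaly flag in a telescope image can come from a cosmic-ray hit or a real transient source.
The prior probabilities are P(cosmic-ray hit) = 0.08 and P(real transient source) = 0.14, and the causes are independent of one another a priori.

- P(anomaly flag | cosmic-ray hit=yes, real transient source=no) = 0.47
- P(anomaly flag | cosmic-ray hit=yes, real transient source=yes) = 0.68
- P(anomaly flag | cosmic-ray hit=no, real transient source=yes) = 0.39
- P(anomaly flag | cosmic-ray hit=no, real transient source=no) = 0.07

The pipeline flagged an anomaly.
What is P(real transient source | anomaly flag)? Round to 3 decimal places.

P(real transient source | anomaly flag) ≈ 0.397

Enumerate the 4 (cosmic-ray hit, real transient source) configurations and weight by the priors:
  P(anomaly flag) = 0.07·0.92·0.86 + 0.39·0.92·0.14 + 0.47·0.08·0.86 + 0.68·0.08·0.14
        = 0.055384 + 0.050232 + 0.032336 + 0.007616 = 0.145568
Configurations with real transient source contribute 0.057848, so
  P(real transient source | anomaly flag) = 0.057848 / 0.145568 ≈ 0.397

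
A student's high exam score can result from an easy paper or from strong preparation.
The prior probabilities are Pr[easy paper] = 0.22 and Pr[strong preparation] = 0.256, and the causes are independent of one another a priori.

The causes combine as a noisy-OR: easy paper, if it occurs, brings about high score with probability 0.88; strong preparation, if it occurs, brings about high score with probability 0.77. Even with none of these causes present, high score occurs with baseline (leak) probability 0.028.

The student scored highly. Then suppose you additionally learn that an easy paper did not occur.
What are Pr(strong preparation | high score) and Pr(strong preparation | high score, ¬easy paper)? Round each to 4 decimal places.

Pr(strong preparation | high score) ≈ 0.5661; Pr(strong preparation | high score, ¬easy paper) ≈ 0.9051

Under noisy-OR, P(high score | causes) = 1 − (1−0.028)·∏(1−qᵢ) over the active causes.
P(high score) = 0.028*0.78*0.744 + 0.77644*0.78*0.256 + 0.88336*0.22*0.744 + 0.973173*0.22*0.256 = 0.016249 + 0.155040 + 0.144588 + 0.054809 = 0.370686
Restricting to configurations with strong preparation present: 0.155040 + 0.054809 = 0.209849.
Hence the posterior is 0.209849/0.370686 ≈ 0.5661.

Now condition on the additional information:
Sum P(high score|·) weighted by the priors over both values of strong preparation:
  P(high score | ¬easy paper) = 0.028·0.744 + 0.77644·0.256
        = 0.020832 + 0.198769 = 0.219601
Configurations with strong preparation contribute 0.198769, so
  P(strong preparation | high score, ¬easy paper) = 0.198769 / 0.219601 ≈ 0.9051
Ruling out easy paper raises the posterior on strong preparation — the flip side of explaining away.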